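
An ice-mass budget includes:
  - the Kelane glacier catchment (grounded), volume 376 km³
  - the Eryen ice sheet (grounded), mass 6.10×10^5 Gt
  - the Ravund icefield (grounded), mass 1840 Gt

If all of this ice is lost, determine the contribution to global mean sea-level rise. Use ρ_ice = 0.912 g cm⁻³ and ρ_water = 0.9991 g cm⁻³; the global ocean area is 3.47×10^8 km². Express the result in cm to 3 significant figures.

Kelane: 376 km³ × (912/999.1) = 343.2 km³ of water.
Eryen: 6.10×10^5 Gt = 6.100×10^17 kg; dividing by ρ_w = 0.9991 g cm⁻³ = 999.1 kg m⁻³ gives 6.105×10^14 m³ of water.
Ravund: 1840 Gt = 1.840×10^15 kg; dividing by ρ_w = 999.1 kg m⁻³ gives 1.842×10^12 m³ of water.
Total added water ≈ 6.127×10^14 m³ over 3.47×10^14 m² → Δh = 1.77 m = 177 cm.

≈ 177 cm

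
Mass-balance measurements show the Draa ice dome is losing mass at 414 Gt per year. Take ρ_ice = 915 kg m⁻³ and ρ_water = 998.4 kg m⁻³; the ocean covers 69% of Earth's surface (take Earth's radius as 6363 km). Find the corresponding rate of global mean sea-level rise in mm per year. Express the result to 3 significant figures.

≈ 1.18 mm/yr

ρ_w = 998.4 kg m⁻³. Annual water volume added = 414 Gt / ρ_w = 4.140×10^14 kg / 998.4 kg m⁻³ = 4.147×10^11 m³.
Δh per year = 4.147×10^11 / 3.51×10^14 = 1.18×10^-3 m = 1.18 mm.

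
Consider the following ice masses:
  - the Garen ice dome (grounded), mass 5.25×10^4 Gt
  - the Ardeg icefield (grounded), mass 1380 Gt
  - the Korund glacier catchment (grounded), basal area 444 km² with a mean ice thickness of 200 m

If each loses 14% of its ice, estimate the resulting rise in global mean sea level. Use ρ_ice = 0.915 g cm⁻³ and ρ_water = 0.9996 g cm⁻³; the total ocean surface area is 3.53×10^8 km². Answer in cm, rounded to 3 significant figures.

≈ 2.14 cm

Garen: 0.14 × 5.25×10^4 Gt = 7.350×10^15 kg; dividing by ρ_w = 0.9996 g cm⁻³ = 999.6 kg m⁻³ gives 7.353×10^12 m³ of water.
Ardeg: 0.14 × 1380 Gt = 1.932×10^14 kg; dividing by ρ_w = 999.6 kg m⁻³ gives 1.933×10^11 m³ of water.
Korund: ice volume = 444 km² × 200 m = 88.80 km³; 0.14 × 88.80 × (915/999.6) = 11.38 km³ of water.
Total added water ≈ 7.558×10^12 m³ over 3.53×10^14 m² → Δh = 0.0214 m = 2.14 cm.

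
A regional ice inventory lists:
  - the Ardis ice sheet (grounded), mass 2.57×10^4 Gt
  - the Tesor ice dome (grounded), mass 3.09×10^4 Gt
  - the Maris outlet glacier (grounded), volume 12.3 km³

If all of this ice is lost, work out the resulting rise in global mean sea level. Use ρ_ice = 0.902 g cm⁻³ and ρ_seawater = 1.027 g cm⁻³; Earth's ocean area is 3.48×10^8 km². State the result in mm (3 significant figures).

Ardis: 2.57×10^4 Gt = 2.570×10^16 kg; dividing by ρ_w = 1.027 g cm⁻³ = 1027 kg m⁻³ gives 2.502×10^13 m³ of water.
Tesor: 3.09×10^4 Gt = 3.090×10^16 kg; dividing by ρ_w = 1027 kg m⁻³ gives 3.009×10^13 m³ of water.
Maris: 12.3 km³ × (902/1027) = 10.80 km³ of water.
Total added water ≈ 5.512×10^13 m³ over 3.48×10^14 m² → Δh = 0.158 m = 158 mm.

≈ 158 mm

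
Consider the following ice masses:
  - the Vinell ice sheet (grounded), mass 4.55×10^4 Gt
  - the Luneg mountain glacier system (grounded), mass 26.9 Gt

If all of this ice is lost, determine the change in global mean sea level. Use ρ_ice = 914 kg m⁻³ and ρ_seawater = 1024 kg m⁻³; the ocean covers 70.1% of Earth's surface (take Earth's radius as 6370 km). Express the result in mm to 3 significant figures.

≈ 124 mm

Vinell: 4.55×10^4 Gt = 4.550×10^16 kg; dividing by ρ_w = 1024 kg m⁻³ gives 4.443×10^13 m³ of water.
Luneg: 26.9 Gt = 2.690×10^13 kg; dividing by ρ_w = 1024 kg m⁻³ gives 2.627×10^10 m³ of water.
Total added water ≈ 4.446×10^13 m³ over 3.57×10^14 m² → Δh = 0.124 m = 124 mm.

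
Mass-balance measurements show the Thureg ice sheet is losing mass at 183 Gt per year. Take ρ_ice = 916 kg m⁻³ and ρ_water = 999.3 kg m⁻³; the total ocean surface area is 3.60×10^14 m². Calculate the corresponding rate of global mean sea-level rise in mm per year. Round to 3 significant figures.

≈ 0.509 mm/yr

ρ_w = 999.3 kg m⁻³. Annual water volume added = 183 Gt / ρ_w = 1.830×10^14 kg / 999.3 kg m⁻³ = 1.831×10^11 m³.
Δh per year = 1.831×10^11 / 3.60×10^14 = 5.09×10^-4 m = 0.509 mm.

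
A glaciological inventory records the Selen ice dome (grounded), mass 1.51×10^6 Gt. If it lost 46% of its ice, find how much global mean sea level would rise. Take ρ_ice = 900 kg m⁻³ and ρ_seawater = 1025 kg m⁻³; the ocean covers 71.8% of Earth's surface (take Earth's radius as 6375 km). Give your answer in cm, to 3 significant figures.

≈ 185 cm

Selen: 0.46 × 1.51×10^6 Gt = 6.946×10^17 kg; dividing by ρ_w = 1025 kg m⁻³ gives 6.777×10^14 m³ of water.
Spread over 3.67×10^14 m² of ocean, Δh = 6.777×10^14 / 3.67×10^14 = 1.85 m = 185 cm.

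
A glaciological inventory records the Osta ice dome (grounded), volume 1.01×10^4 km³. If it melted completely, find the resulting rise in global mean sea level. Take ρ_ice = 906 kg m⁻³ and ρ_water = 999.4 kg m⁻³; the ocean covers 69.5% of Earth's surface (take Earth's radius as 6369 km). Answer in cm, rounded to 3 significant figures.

≈ 2.58 cm

Osta: 1.01×10^4 km³ × (906/999.4) = 9156 km³ of water.
Spread over 3.54×10^14 m² of ocean, Δh = 9.156×10^12 / 3.54×10^14 = 0.0258 m = 2.58 cm.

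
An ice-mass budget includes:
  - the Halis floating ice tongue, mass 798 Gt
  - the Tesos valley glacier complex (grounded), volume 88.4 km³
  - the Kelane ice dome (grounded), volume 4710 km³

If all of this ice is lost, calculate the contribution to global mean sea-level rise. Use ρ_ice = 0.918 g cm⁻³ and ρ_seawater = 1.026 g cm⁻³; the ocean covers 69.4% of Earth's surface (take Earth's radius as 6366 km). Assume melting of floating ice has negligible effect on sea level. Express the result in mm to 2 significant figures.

≈ 12 mm

The Halis floating ice tongue is floating and already displaces its own weight of water, so its melt adds essentially nothing to sea level.
Tesos: 88.4 km³ × (918/1026) = 79.09 km³ of water.
Kelane: 4710 km³ × (918/1026) = 4214 km³ of water.
Total added water ≈ 4.293×10^12 m³ over 3.53×10^14 m² → Δh = 0.0121 m = 12 mm.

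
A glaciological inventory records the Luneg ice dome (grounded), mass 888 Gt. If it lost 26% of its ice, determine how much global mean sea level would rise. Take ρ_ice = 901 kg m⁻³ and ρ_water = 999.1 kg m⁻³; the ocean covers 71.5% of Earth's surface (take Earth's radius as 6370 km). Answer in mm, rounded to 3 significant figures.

≈ 0.634 mm

Luneg: 0.26 × 888 Gt = 2.309×10^14 kg; dividing by ρ_w = 999.1 kg m⁻³ gives 2.311×10^11 m³ of water.
Spread over 3.65×10^14 m² of ocean, Δh = 2.311×10^11 / 3.65×10^14 = 6.34×10^-4 m = 0.634 mm.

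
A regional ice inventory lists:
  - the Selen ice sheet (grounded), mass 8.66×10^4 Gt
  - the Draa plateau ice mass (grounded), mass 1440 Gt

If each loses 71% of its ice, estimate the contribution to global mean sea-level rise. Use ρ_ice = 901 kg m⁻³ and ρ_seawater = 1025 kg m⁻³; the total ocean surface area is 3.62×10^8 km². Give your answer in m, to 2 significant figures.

Selen: 0.71 × 8.66×10^4 Gt = 6.149×10^16 kg; dividing by ρ_w = 1025 kg m⁻³ gives 5.999×10^13 m³ of water.
Draa: 0.71 × 1440 Gt = 1.022×10^15 kg; dividing by ρ_w = 1025 kg m⁻³ gives 9.975×10^11 m³ of water.
Total added water ≈ 6.098×10^13 m³ over 3.62×10^14 m² → Δh = 0.168 m.

≈ 0.17 m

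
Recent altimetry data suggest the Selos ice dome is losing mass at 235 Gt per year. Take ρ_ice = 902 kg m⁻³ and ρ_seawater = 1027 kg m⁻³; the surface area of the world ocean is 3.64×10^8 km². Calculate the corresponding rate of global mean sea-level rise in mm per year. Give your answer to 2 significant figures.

ρ_w = 1027 kg m⁻³. Annual water volume added = 235 Gt / ρ_w = 2.350×10^14 kg / 1027 kg m⁻³ = 2.288×10^11 m³.
Δh per year = 2.288×10^11 / 3.64×10^14 = 6.29×10^-4 m = 0.63 mm.

≈ 0.63 mm/yr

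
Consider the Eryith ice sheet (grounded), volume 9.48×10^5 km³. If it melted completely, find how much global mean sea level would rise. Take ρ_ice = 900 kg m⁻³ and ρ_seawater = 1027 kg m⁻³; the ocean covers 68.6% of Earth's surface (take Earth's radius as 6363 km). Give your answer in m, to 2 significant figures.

≈ 2.4 m

Eryith: 9.48×10^5 km³ × (900/1027) = 8.308×10^5 km³ of water.
Spread over 3.49×10^14 m² of ocean, Δh = 8.308×10^14 / 3.49×10^14 = 2.38 m.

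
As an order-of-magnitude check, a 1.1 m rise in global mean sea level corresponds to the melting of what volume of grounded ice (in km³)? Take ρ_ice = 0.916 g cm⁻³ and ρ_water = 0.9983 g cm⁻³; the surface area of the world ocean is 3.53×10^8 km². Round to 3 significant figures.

Required water volume = Δh × A = 1.1 m × 3.53×10^14 m² = 3.883×10^14 m³ = 3.883×10^5 km³.
Ice volume = water volume × ρ_w/ρ_ice = 3.883×10^5 × 998.3/916 = 4.23×10^5 km³.

≈ 4.23×10^5 km³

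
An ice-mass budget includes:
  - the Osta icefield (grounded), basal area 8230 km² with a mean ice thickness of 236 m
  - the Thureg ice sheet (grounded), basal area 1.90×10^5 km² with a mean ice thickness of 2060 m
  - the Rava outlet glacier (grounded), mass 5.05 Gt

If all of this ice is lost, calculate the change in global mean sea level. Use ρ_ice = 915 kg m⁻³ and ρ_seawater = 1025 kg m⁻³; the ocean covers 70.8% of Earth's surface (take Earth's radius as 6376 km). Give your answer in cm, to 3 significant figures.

≈ 97.1 cm

Osta: ice volume = 8230 km² × 236 m = 1942 km³; 1942 × (915/1025) = 1734 km³ of water.
Thureg: ice volume = 1.90×10^5 km² × 2060 m = 3.914×10^5 km³; 3.914×10^5 × (915/1025) = 3.494×10^5 km³ of water.
Rava: 5.05 Gt = 5.050×10^12 kg; dividing by ρ_w = 1025 kg m⁻³ gives 4.927×10^9 m³ of water.
Total added water ≈ 3.511×10^14 m³ over 3.62×10^14 m² → Δh = 0.971 m = 97.1 cm.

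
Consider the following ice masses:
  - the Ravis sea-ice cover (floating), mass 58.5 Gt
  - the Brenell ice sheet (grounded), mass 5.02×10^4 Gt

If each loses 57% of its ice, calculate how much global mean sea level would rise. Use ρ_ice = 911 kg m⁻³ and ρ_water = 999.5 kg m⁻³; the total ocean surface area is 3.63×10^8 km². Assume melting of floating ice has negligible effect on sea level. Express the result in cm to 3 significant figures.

≈ 7.89 cm

The Ravis sea-ice cover is floating and already displaces its own weight of water, so its melt adds essentially nothing to sea level.
Brenell: 0.57 × 5.02×10^4 Gt = 2.861×10^16 kg; dividing by ρ_w = 999.5 kg m⁻³ gives 2.863×10^13 m³ of water.
Total added water ≈ 2.863×10^13 m³ over 3.63×10^14 m² → Δh = 0.0789 m = 7.89 cm.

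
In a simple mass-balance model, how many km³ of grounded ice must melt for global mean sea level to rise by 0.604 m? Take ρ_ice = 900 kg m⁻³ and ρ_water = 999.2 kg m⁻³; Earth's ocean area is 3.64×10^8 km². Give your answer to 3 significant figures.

Required water volume = Δh × A = 0.604 m × 3.64×10^14 m² = 2.199×10^14 m³ = 2.199×10^5 km³.
Ice volume = water volume × ρ_w/ρ_ice = 2.199×10^5 × 999.2/900 = 2.44×10^5 km³.

≈ 2.44×10^5 km³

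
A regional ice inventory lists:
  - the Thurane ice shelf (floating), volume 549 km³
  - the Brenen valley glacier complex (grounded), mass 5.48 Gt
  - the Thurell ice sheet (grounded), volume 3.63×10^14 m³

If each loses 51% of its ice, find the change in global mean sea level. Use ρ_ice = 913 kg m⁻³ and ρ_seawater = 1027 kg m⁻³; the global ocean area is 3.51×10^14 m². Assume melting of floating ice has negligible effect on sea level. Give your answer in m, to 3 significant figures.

≈ 0.469 m

The Thurane ice shelf is floating and already displaces its own weight of water, so its melt adds essentially nothing to sea level.
Brenen: 0.51 × 5.48 Gt = 2.795×10^12 kg; dividing by ρ_w = 1027 kg m⁻³ gives 2.721×10^9 m³ of water.
Thurell: 0.51 × 3.63×10^14 m³ × (913/1027) = 1.646×10^14 m³ of water.
Total added water ≈ 1.646×10^14 m³ over 3.51×10^14 m² → Δh = 0.469 m.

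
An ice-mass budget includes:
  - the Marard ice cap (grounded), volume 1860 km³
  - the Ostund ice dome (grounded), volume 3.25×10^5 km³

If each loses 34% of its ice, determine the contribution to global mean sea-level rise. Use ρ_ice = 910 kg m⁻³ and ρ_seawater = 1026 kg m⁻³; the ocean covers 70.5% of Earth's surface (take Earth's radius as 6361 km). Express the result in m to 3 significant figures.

≈ 0.275 m

Marard: 0.34 × 1860 km³ × (910/1026) = 560.9 km³ of water.
Ostund: 0.34 × 3.25×10^5 km³ × (910/1026) = 9.801×10^4 km³ of water.
Total added water ≈ 9.857×10^13 m³ over 3.58×10^14 m² → Δh = 0.275 m.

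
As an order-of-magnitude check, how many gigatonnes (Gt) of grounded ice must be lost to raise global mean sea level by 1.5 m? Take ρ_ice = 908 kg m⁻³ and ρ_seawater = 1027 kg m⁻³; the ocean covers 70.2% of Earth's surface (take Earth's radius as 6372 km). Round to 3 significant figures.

≈ 5.52×10^5 Gt

Required water volume = Δh × A = 1.5 m × 3.58×10^14 m² = 5.373×10^14 m³.
ρ_w = 1027 kg m⁻³, so the mass of water = 5.373×10^14 m³ × 1027 kg m⁻³ = 5.518×10^17 kg = 5.52×10^5 Gt (and the same mass of ice, by conservation).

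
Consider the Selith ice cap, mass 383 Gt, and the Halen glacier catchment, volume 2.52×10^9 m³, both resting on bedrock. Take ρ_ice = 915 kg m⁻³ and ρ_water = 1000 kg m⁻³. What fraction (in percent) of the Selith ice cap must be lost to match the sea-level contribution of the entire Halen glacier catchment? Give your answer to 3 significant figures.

Equal sea-level rise means equal mass of meltwater, i.e. equal mass of ice lost.
Ice mass of Halen: 2.306×10^12 kg; ice mass of Selith: 3.830×10^14 kg.
Fraction required = 2.306×10^12 / 3.830×10^14 = 6.02×10^-3 → 0.602 %.

≈ 0.602 %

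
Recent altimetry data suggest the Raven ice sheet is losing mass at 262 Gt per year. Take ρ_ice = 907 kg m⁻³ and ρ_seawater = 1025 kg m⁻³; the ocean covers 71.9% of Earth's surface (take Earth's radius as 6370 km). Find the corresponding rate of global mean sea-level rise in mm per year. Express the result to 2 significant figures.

ρ_w = 1025 kg m⁻³. Annual water volume added = 262 Gt / ρ_w = 2.620×10^14 kg / 1025 kg m⁻³ = 2.556×10^11 m³.
Δh per year = 2.556×10^11 / 3.67×10^14 = 6.97×10^-4 m = 0.70 mm.

≈ 0.70 mm/yr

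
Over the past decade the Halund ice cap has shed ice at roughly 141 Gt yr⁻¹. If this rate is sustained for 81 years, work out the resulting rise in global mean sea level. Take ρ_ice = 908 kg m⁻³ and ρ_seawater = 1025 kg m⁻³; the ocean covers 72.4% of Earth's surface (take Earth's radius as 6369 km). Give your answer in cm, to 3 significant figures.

≈ 3.02 cm

Total mass lost = 141 Gt/yr × 81 yr = 1.142×10^4 Gt = 1.142×10^16 kg.
ρ_w = 1025 kg m⁻³, so water volume = 1.142×10^16 / 1025 = 1.114×10^13 m³.
Δh = 1.114×10^13 / 3.69×10^14 = 0.0302 m = 3.02 cm.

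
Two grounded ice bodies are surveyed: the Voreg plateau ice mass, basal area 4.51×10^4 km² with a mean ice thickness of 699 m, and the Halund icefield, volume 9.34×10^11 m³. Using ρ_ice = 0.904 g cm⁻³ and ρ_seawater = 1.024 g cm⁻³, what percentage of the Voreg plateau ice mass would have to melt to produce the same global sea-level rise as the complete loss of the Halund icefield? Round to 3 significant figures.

Equal sea-level rise means equal mass of meltwater, i.e. equal mass of ice lost.
Ice mass of Halund: 8.443×10^14 kg; ice mass of Voreg: 2.850×10^16 kg.
Fraction required = 8.443×10^14 / 2.850×10^16 = 0.0296 → 2.96 %.

≈ 2.96 %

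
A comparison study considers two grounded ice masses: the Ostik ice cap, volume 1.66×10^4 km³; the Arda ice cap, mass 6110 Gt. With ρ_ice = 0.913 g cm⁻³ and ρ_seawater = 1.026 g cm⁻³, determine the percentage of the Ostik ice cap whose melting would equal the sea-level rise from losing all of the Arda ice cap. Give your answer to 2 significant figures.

≈ 40 %

Equal sea-level rise means equal mass of meltwater, i.e. equal mass of ice lost.
Ice mass of Arda: 6.110×10^15 kg; ice mass of Ostik: 1.516×10^16 kg.
Fraction required = 6.110×10^15 / 1.516×10^16 = 0.403 → 40 %.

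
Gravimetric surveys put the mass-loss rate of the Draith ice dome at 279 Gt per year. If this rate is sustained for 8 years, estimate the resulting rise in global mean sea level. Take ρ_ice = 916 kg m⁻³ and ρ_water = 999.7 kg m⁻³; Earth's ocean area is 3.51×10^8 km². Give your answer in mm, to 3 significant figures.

Total mass lost = 279 Gt/yr × 8 yr = 2232 Gt = 2.232×10^15 kg.
ρ_w = 999.7 kg m⁻³, so water volume = 2.232×10^15 / 999.7 = 2.233×10^12 m³.
Δh = 2.233×10^12 / 3.51×10^14 = 6.36×10^-3 m = 6.36 mm.

≈ 6.36 mm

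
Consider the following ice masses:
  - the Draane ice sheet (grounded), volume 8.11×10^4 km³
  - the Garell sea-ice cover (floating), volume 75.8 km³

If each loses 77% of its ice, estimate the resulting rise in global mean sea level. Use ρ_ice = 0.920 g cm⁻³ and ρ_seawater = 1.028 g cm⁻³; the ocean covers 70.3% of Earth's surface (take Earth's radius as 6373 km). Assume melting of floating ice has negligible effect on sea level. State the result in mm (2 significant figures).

≈ 160 mm

Draane: 0.77 × 8.11×10^4 km³ × (920/1028) = 5.589×10^4 km³ of water.
The Garell sea-ice cover is floating and already displaces its own weight of water, so its melt adds essentially nothing to sea level.
Total added water ≈ 5.589×10^13 m³ over 3.59×10^14 m² → Δh = 0.156 m = 160 mm.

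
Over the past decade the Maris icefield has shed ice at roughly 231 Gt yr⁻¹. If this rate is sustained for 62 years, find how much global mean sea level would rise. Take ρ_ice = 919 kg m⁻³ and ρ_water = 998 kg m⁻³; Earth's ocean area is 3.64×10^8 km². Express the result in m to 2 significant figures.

≈ 0.039 m

Total mass lost = 231 Gt/yr × 62 yr = 1.432×10^4 Gt = 1.432×10^16 kg.
ρ_w = 998 kg m⁻³, so water volume = 1.432×10^16 / 998 = 1.435×10^13 m³.
Δh = 1.435×10^13 / 3.64×10^14 = 0.0394 m.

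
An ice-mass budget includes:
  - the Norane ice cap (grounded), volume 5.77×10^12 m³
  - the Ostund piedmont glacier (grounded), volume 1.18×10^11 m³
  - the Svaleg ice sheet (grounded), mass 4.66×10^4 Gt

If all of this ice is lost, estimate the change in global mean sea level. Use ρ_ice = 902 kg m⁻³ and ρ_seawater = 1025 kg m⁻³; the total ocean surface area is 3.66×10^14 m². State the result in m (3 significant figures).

≈ 0.138 m

Norane: 5.77×10^12 m³ × (902/1025) = 5.078×10^12 m³ of water.
Ostund: 1.18×10^11 m³ × (902/1025) = 1.038×10^11 m³ of water.
Svaleg: 4.66×10^4 Gt = 4.660×10^16 kg; dividing by ρ_w = 1025 kg m⁻³ gives 4.546×10^13 m³ of water.
Total added water ≈ 5.064×10^13 m³ over 3.66×10^14 m² → Δh = 0.138 m.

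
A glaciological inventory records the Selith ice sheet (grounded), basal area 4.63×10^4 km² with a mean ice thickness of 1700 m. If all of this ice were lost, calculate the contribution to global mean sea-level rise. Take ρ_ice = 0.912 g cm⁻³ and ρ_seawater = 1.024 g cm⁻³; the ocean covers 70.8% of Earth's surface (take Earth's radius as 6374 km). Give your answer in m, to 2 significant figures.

Selith: ice volume = 4.63×10^4 km² × 1700 m = 7.871×10^4 km³; 7.871×10^4 × (912/1024) = 7.010×10^4 km³ of water.
Spread over 3.61×10^14 m² of ocean, Δh = 7.010×10^13 / 3.61×10^14 = 0.194 m.

≈ 0.19 m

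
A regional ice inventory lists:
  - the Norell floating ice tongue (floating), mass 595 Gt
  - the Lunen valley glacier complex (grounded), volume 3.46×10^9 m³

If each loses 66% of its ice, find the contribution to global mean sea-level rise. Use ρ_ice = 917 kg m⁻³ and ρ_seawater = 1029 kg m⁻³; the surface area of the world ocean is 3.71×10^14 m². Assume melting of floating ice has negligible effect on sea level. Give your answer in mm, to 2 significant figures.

The Norell floating ice tongue is floating and already displaces its own weight of water, so its melt adds essentially nothing to sea level.
Lunen: 0.66 × 3.46×10^9 m³ × (917/1029) = 2.035×10^9 m³ of water.
Total added water ≈ 2.035×10^9 m³ over 3.71×10^14 m² → Δh = 5.49×10^-6 m = 5.5×10^-3 mm.

≈ 5.5×10^-3 mm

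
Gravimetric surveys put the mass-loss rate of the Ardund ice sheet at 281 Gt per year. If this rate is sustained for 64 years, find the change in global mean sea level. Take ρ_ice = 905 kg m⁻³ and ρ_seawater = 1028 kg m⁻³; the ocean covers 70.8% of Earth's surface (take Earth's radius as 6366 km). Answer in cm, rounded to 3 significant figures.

Total mass lost = 281 Gt/yr × 64 yr = 1.798×10^4 Gt = 1.798×10^16 kg.
ρ_w = 1028 kg m⁻³, so water volume = 1.798×10^16 / 1028 = 1.749×10^13 m³.
Δh = 1.749×10^13 / 3.61×10^14 = 0.0485 m = 4.85 cm.

≈ 4.85 cm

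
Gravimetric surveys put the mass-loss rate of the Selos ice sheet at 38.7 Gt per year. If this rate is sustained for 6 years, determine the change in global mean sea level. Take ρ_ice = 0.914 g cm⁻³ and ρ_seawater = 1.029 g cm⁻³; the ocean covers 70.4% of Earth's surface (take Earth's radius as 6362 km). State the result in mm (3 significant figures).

Total mass lost = 38.7 Gt/yr × 6 yr = 232.2 Gt = 2.322×10^14 kg.
ρ_w = 1.029 g cm⁻³ = 1029 kg m⁻³, so water volume = 2.322×10^14 / 1029 = 2.257×10^11 m³.
Δh = 2.257×10^11 / 3.58×10^14 = 6.30×10^-4 m = 0.630 mm.

≈ 0.630 mm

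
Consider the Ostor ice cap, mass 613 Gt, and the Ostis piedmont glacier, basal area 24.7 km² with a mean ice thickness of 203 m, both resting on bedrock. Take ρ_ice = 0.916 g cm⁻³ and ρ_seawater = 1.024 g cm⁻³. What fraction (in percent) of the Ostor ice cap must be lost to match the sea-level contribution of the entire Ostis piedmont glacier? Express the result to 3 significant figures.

≈ 0.749 %

Equal sea-level rise means equal mass of meltwater, i.e. equal mass of ice lost.
Ice mass of Ostis: 4.593×10^12 kg; ice mass of Ostor: 6.130×10^14 kg.
Fraction required = 4.593×10^12 / 6.130×10^14 = 7.49×10^-3 → 0.749 %.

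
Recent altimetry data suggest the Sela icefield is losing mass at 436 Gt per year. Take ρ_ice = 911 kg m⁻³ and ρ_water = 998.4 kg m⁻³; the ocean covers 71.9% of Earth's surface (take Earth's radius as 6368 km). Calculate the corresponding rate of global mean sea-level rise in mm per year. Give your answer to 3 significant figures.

ρ_w = 998.4 kg m⁻³. Annual water volume added = 436 Gt / ρ_w = 4.360×10^14 kg / 998.4 kg m⁻³ = 4.367×10^11 m³.
Δh per year = 4.367×10^11 / 3.66×10^14 = 1.19×10^-3 m = 1.19 mm.

≈ 1.19 mm/yr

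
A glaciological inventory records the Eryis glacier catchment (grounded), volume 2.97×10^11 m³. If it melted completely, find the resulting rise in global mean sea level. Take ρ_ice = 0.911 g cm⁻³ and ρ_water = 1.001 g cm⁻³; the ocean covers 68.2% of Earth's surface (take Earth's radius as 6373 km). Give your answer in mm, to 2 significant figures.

Eryis: 2.97×10^11 m³ × (911/1001) = 2.703×10^11 m³ of water.
Spread over 3.48×10^14 m² of ocean, Δh = 2.703×10^11 / 3.48×10^14 = 7.77×10^-4 m = 0.78 mm.

≈ 0.78 mm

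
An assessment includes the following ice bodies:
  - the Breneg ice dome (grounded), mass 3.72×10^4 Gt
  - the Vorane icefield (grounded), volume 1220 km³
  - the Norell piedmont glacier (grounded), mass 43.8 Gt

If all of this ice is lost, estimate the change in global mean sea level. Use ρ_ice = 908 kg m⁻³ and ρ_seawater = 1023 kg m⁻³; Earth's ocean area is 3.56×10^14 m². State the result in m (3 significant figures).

Breneg: 3.72×10^4 Gt = 3.720×10^16 kg; dividing by ρ_w = 1023 kg m⁻³ gives 3.636×10^13 m³ of water.
Vorane: 1220 km³ × (908/1023) = 1083 km³ of water.
Norell: 43.8 Gt = 4.380×10^13 kg; dividing by ρ_w = 1023 kg m⁻³ gives 4.282×10^10 m³ of water.
Total added water ≈ 3.749×10^13 m³ over 3.56×10^14 m² → Δh = 0.105 m.

≈ 0.105 m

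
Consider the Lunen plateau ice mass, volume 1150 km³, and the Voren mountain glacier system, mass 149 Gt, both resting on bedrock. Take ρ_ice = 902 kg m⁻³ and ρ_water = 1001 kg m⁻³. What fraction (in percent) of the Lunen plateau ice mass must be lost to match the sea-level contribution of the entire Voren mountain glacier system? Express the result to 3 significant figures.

Equal sea-level rise means equal mass of meltwater, i.e. equal mass of ice lost.
Ice mass of Voren: 1.490×10^14 kg; ice mass of Lunen: 1.037×10^15 kg.
Fraction required = 1.490×10^14 / 1.037×10^15 = 0.144 → 14.4 %.

≈ 14.4 %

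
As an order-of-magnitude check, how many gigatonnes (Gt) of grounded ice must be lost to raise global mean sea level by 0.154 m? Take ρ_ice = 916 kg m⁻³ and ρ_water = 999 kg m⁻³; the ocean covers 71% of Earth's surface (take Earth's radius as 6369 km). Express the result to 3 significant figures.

≈ 5.57×10^4 Gt

Required water volume = Δh × A = 0.154 m × 3.62×10^14 m² = 5.574×10^13 m³.
ρ_w = 999 kg m⁻³, so the mass of water = 5.574×10^13 m³ × 999 kg m⁻³ = 5.568×10^16 kg = 5.57×10^4 Gt (and the same mass of ice, by conservation).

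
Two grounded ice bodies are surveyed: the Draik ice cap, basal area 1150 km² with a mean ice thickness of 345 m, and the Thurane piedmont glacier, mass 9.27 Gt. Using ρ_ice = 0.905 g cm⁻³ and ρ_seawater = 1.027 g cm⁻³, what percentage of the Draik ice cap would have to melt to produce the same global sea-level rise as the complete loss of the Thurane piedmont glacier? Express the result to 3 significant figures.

≈ 2.58 %

Equal sea-level rise means equal mass of meltwater, i.e. equal mass of ice lost.
Ice mass of Thurane: 9.270×10^12 kg; ice mass of Draik: 3.591×10^14 kg.
Fraction required = 9.270×10^12 / 3.591×10^14 = 0.0258 → 2.58 %.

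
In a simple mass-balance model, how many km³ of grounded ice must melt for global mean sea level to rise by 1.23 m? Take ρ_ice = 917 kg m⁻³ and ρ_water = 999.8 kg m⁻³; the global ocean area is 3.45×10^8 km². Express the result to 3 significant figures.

≈ 4.63×10^5 km³

Required water volume = Δh × A = 1.23 m × 3.45×10^14 m² = 4.244×10^14 m³ = 4.244×10^5 km³.
Ice volume = water volume × ρ_w/ρ_ice = 4.244×10^5 × 999.8/917 = 4.63×10^5 km³.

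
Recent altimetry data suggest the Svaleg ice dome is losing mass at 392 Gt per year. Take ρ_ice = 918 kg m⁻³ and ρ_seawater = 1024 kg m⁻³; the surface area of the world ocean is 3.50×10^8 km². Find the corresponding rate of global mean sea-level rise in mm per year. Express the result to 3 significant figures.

≈ 1.09 mm/yr

ρ_w = 1024 kg m⁻³. Annual water volume added = 392 Gt / ρ_w = 3.920×10^14 kg / 1024 kg m⁻³ = 3.828×10^11 m³.
Δh per year = 3.828×10^11 / 3.50×10^14 = 1.09×10^-3 m = 1.09 mm.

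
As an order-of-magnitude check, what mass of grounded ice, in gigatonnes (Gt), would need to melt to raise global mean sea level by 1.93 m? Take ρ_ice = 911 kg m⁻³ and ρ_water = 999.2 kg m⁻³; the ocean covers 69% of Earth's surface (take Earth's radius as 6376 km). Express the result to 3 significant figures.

≈ 6.80×10^5 Gt

Required water volume = Δh × A = 1.93 m × 3.52×10^14 m² = 6.803×10^14 m³.
ρ_w = 999.2 kg m⁻³, so the mass of water = 6.803×10^14 m³ × 999.2 kg m⁻³ = 6.798×10^17 kg = 6.80×10^5 Gt (and the same mass of ice, by conservation).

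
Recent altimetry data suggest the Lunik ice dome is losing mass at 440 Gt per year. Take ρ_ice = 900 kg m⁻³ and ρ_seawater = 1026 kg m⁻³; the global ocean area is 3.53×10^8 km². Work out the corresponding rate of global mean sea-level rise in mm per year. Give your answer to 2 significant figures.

ρ_w = 1026 kg m⁻³. Annual water volume added = 440 Gt / ρ_w = 4.400×10^14 kg / 1026 kg m⁻³ = 4.288×10^11 m³.
Δh per year = 4.288×10^11 / 3.53×10^14 = 1.21×10^-3 m = 1.2 mm.

≈ 1.2 mm/yr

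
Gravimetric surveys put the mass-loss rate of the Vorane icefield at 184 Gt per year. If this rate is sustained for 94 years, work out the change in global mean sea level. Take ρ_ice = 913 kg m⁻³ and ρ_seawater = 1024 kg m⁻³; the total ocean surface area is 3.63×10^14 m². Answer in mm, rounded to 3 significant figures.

≈ 46.5 mm

Total mass lost = 184 Gt/yr × 94 yr = 1.730×10^4 Gt = 1.730×10^16 kg.
ρ_w = 1024 kg m⁻³, so water volume = 1.730×10^16 / 1024 = 1.689×10^13 m³.
Δh = 1.689×10^13 / 3.63×10^14 = 0.0465 m = 46.5 mm.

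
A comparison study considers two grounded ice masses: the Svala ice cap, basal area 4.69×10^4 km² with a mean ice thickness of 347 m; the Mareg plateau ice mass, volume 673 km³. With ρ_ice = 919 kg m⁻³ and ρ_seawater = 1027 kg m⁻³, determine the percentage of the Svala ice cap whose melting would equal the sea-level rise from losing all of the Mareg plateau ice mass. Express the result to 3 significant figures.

≈ 4.14 %

Equal sea-level rise means equal mass of meltwater, i.e. equal mass of ice lost.
Ice mass of Mareg: 6.185×10^14 kg; ice mass of Svala: 1.496×10^16 kg.
Fraction required = 6.185×10^14 / 1.496×10^16 = 0.0414 → 4.14 %.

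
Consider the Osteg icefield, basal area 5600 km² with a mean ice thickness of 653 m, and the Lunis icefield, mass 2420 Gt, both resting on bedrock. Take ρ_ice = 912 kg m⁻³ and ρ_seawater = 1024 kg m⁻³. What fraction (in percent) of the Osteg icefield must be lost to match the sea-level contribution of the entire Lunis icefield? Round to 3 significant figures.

≈ 72.6 %

Equal sea-level rise means equal mass of meltwater, i.e. equal mass of ice lost.
Ice mass of Lunis: 2.420×10^15 kg; ice mass of Osteg: 3.335×10^15 kg.
Fraction required = 2.420×10^15 / 3.335×10^15 = 0.726 → 72.6 %.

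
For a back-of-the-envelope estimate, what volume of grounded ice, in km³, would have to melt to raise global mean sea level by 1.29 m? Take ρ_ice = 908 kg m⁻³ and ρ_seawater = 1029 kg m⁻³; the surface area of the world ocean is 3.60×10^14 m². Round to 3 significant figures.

≈ 5.26×10^5 km³

Required water volume = Δh × A = 1.29 m × 3.60×10^14 m² = 4.644×10^14 m³ = 4.644×10^5 km³.
Ice volume = water volume × ρ_w/ρ_ice = 4.644×10^5 × 1029/908 = 5.26×10^5 km³.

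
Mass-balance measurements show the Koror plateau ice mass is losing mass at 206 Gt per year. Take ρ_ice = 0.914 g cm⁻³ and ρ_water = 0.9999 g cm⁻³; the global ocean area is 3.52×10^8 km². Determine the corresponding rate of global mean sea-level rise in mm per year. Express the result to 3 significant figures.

ρ_w = 0.9999 g cm⁻³ = 999.9 kg m⁻³. Annual water volume added = 206 Gt / ρ_w = 2.060×10^14 kg / 999.9 kg m⁻³ = 2.060×10^11 m³.
Δh per year = 2.060×10^11 / 3.52×10^14 = 5.85×10^-4 m = 0.585 mm.

≈ 0.585 mm/yr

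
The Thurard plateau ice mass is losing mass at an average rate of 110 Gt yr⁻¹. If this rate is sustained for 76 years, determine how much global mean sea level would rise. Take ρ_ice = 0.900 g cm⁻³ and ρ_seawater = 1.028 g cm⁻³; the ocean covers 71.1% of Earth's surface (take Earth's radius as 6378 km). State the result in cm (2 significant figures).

≈ 2.2 cm

Total mass lost = 110 Gt/yr × 76 yr = 8360 Gt = 8.360×10^15 kg.
ρ_w = 1.028 g cm⁻³ = 1028 kg m⁻³, so water volume = 8.360×10^15 / 1028 = 8.132×10^12 m³.
Δh = 8.132×10^12 / 3.63×10^14 = 0.0224 m = 2.2 cm.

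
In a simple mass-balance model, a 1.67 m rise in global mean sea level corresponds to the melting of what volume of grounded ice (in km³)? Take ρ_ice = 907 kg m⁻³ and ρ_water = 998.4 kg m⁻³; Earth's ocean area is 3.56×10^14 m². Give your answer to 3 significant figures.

Required water volume = Δh × A = 1.67 m × 3.56×10^14 m² = 5.945×10^14 m³ = 5.945×10^5 km³.
Ice volume = water volume × ρ_w/ρ_ice = 5.945×10^5 × 998.4/907 = 6.54×10^5 km³.

≈ 6.54×10^5 km³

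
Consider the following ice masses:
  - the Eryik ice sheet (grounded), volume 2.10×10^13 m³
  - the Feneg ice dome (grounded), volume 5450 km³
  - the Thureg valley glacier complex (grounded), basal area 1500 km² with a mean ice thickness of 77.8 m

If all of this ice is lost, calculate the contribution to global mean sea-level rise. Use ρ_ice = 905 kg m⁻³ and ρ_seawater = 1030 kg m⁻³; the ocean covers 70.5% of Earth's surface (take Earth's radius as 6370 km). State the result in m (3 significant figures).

Eryik: 2.10×10^13 m³ × (905/1030) = 1.845×10^13 m³ of water.
Feneg: 5450 km³ × (905/1030) = 4789 km³ of water.
Thureg: ice volume = 1500 km² × 77.8 m = 116.7 km³; 116.7 × (905/1030) = 102.5 km³ of water.
Total added water ≈ 2.334×10^13 m³ over 3.59×10^14 m² → Δh = 0.0649 m.

≈ 0.0649 m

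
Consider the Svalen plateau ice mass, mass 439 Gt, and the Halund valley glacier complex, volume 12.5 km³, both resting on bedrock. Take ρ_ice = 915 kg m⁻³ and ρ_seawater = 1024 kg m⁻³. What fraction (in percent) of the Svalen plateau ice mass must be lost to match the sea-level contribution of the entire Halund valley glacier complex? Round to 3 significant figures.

≈ 2.61 %

Equal sea-level rise means equal mass of meltwater, i.e. equal mass of ice lost.
Ice mass of Halund: 1.144×10^13 kg; ice mass of Svalen: 4.390×10^14 kg.
Fraction required = 1.144×10^13 / 4.390×10^14 = 0.0261 → 2.61 %.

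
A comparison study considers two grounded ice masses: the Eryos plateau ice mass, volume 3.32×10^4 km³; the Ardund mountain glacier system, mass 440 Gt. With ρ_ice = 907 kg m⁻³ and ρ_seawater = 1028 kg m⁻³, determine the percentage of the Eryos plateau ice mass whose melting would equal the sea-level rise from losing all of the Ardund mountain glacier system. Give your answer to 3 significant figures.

≈ 1.46 %

Equal sea-level rise means equal mass of meltwater, i.e. equal mass of ice lost.
Ice mass of Ardund: 4.400×10^14 kg; ice mass of Eryos: 3.011×10^16 kg.
Fraction required = 4.400×10^14 / 3.011×10^16 = 0.0146 → 1.46 %.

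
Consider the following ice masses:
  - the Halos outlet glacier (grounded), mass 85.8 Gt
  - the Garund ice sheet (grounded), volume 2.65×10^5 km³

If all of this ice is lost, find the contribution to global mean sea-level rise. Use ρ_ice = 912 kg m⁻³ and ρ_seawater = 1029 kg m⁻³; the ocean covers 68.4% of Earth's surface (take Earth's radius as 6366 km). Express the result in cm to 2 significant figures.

Halos: 85.8 Gt = 8.580×10^13 kg; dividing by ρ_w = 1029 kg m⁻³ gives 8.338×10^10 m³ of water.
Garund: 2.65×10^5 km³ × (912/1029) = 2.349×10^5 km³ of water.
Total added water ≈ 2.350×10^14 m³ over 3.48×10^14 m² → Δh = 0.674 m = 67 cm.

≈ 67 cm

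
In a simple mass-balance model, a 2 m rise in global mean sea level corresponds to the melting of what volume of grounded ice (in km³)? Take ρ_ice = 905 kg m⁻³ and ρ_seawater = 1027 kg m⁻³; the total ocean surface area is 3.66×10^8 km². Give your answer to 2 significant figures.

Required water volume = Δh × A = 2 m × 3.66×10^14 m² = 7.320×10^14 m³ = 7.320×10^5 km³.
Ice volume = water volume × ρ_w/ρ_ice = 7.320×10^5 × 1027/905 = 8.3×10^5 km³.

≈ 8.3×10^5 km³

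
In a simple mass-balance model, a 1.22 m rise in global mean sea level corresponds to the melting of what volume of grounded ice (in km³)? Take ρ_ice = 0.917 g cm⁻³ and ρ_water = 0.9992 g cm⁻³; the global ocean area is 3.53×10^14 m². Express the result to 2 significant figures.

Required water volume = Δh × A = 1.22 m × 3.53×10^14 m² = 4.307×10^14 m³ = 4.307×10^5 km³.
Ice volume = water volume × ρ_w/ρ_ice = 4.307×10^5 × 999.2/917 = 4.7×10^5 km³.

≈ 4.7×10^5 km³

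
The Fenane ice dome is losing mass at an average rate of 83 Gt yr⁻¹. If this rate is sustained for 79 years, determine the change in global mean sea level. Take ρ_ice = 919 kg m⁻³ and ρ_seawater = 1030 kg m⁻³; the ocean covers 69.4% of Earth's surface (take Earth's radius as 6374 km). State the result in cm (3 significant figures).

Total mass lost = 83 Gt/yr × 79 yr = 6557 Gt = 6.557×10^15 kg.
ρ_w = 1030 kg m⁻³, so water volume = 6.557×10^15 / 1030 = 6.366×10^12 m³.
Δh = 6.366×10^12 / 3.54×10^14 = 0.0180 m = 1.80 cm.

≈ 1.80 cm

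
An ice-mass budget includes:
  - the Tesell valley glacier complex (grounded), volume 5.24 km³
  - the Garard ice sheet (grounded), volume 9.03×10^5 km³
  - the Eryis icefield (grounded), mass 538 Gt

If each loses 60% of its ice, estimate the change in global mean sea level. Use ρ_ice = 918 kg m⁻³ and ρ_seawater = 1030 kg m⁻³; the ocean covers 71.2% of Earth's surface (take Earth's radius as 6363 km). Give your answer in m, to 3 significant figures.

Tesell: 0.6 × 5.24 km³ × (918/1030) = 2.802 km³ of water.
Garard: 0.6 × 9.03×10^5 km³ × (918/1030) = 4.829×10^5 km³ of water.
Eryis: 0.6 × 538 Gt = 3.228×10^14 kg; dividing by ρ_w = 1030 kg m⁻³ gives 3.134×10^11 m³ of water.
Total added water ≈ 4.832×10^14 m³ over 3.62×10^14 m² → Δh = 1.33 m.

≈ 1.33 m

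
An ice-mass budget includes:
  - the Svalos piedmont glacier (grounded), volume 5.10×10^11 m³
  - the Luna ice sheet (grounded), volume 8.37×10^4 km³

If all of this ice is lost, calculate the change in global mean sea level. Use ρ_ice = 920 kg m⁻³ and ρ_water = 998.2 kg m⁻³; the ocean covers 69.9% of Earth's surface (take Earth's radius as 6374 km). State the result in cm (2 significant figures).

Svalos: 5.10×10^11 m³ × (920/998.2) = 4.700×10^11 m³ of water.
Luna: 8.37×10^4 km³ × (920/998.2) = 7.714×10^4 km³ of water.
Total added water ≈ 7.761×10^13 m³ over 3.57×10^14 m² → Δh = 0.217 m = 22 cm.

≈ 22 cm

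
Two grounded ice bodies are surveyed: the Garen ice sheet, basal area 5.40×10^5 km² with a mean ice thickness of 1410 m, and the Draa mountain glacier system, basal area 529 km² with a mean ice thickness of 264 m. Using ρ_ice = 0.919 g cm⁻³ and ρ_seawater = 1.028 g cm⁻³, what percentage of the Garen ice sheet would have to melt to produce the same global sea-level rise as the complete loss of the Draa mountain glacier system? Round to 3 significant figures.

≈ 0.0183 %

Equal sea-level rise means equal mass of meltwater, i.e. equal mass of ice lost.
Ice mass of Draa: 1.283×10^14 kg; ice mass of Garen: 6.997×10^17 kg.
Fraction required = 1.283×10^14 / 6.997×10^17 = 1.83×10^-4 → 0.0183 %.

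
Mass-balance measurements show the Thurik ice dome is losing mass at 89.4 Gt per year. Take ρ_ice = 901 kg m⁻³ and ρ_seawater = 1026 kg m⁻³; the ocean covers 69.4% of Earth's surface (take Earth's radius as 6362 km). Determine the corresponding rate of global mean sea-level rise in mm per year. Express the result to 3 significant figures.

ρ_w = 1026 kg m⁻³. Annual water volume added = 89.4 Gt / ρ_w = 8.940×10^13 kg / 1026 kg m⁻³ = 8.713×10^10 m³.
Δh per year = 8.713×10^10 / 3.53×10^14 = 2.47×10^-4 m = 0.247 mm.

≈ 0.247 mm/yr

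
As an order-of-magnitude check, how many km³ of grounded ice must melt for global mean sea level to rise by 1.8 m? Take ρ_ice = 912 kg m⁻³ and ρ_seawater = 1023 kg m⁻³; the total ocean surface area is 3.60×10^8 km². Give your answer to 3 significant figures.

≈ 7.27×10^5 km³

Required water volume = Δh × A = 1.8 m × 3.60×10^14 m² = 6.480×10^14 m³ = 6.480×10^5 km³.
Ice volume = water volume × ρ_w/ρ_ice = 6.480×10^5 × 1023/912 = 7.27×10^5 km³.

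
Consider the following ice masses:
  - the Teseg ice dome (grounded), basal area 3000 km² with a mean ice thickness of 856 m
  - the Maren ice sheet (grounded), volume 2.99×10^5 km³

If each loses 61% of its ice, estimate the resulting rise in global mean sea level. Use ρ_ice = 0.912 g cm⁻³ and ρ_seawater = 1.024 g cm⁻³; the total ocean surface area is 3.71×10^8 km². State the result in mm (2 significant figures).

Teseg: ice volume = 3000 km² × 856 m = 2568 km³; 0.61 × 2568 × (912/1024) = 1395 km³ of water.
Maren: 0.61 × 2.99×10^5 km³ × (912/1024) = 1.624×10^5 km³ of water.
Total added water ≈ 1.638×10^14 m³ over 3.71×10^14 m² → Δh = 0.442 m = 440 mm.

≈ 440 mm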